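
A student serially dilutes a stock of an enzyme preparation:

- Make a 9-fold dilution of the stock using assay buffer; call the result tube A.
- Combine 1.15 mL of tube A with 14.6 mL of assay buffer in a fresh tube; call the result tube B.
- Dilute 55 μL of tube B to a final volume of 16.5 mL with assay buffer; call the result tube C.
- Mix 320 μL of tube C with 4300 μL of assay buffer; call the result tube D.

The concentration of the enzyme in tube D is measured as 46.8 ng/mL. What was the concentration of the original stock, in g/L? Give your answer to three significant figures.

Step 1: 9-fold → factor 9
Step 2: 1.15 mL + 14.6 mL = 15.75 mL total → factor 15.75/1.15 = 13.696
Step 3: 55 μL brought to 16.5 mL → factor 16500/55 = 300
Step 4: 320 μL + 4300 μL = 4620 μL total → factor 4620/320 = 14.438
Overall dilution factor = 9 × 13.696 × 300 × 14.438 = 5.3387 × 10^5
Stock = 46.8 ng/mL × 5.3387 × 10^5 = 2.499 × 10^7 ng/mL = 25.0 g/L

25.0 g/L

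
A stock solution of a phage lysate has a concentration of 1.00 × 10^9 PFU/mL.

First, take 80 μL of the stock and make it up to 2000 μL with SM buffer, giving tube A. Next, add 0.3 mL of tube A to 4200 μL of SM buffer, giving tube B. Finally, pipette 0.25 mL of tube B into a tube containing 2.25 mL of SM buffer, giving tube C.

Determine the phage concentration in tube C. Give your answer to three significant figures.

Step 1: 80 μL brought to 2000 μL → factor 2000/80 = 25
Step 2: 0.3 mL + 4200 μL = 4.5 mL total → factor 4.5/0.3 = 15
Step 3: 0.25 mL + 2.25 mL = 2.5 mL total → factor 2.5/0.25 = 10
Overall dilution factor = 25 × 15 × 10 = 3750
Final = 1.00 × 10^9 PFU/mL / 3750 = 2.67 × 10^5 PFU/mL

2.67 × 10^5 PFU/mL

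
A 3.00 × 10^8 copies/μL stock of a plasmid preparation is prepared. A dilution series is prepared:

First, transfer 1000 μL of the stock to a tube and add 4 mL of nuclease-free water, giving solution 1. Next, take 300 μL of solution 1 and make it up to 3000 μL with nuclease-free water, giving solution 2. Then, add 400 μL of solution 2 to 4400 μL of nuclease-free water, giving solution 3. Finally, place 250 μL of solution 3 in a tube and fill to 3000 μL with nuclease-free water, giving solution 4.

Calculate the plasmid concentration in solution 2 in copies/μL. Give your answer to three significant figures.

6.00 × 10^6 copies/μL

Step 1: 1000 μL + 4 mL = 5000 μL total → factor 5000/1000 = 5
Step 2: 300 μL brought to 3000 μL → factor 3000/300 = 10
Dilution factor through solution 2 = 5 × 10 = 50
[solution 2] = 3.00 × 10^8 copies/μL / 50 = 6.00 × 10^6 copies/μL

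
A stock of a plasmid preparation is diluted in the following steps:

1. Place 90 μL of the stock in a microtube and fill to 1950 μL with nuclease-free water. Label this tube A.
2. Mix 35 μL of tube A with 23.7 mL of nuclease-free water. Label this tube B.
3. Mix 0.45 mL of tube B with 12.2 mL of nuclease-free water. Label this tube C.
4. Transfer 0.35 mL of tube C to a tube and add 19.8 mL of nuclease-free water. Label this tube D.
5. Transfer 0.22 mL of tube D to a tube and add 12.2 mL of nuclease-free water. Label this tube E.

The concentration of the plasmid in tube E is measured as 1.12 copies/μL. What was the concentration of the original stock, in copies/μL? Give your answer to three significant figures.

1.50 × 10^9 copies/μL

Step 1: 90 μL brought to 1950 μL → factor 1950/90 = 21.667
Step 2: 35 μL + 23.7 mL = 23735 μL total → factor 23735/35 = 678.14
Step 3: 0.45 mL + 12.2 mL = 12.65 mL total → factor 12.65/0.45 = 28.111
Step 4: 0.35 mL + 19.8 mL = 20.15 mL total → factor 20.15/0.35 = 57.571
Step 5: 0.22 mL + 12.2 mL = 12.42 mL total → factor 12.42/0.22 = 56.455
Overall dilution factor = 21.667 × 678.14 × 28.111 × 57.571 × 56.455 = 1.3424 × 10^9
Stock = 1.12 copies/μL × 1.3424 × 10^9 = 1.50 × 10^9 copies/μL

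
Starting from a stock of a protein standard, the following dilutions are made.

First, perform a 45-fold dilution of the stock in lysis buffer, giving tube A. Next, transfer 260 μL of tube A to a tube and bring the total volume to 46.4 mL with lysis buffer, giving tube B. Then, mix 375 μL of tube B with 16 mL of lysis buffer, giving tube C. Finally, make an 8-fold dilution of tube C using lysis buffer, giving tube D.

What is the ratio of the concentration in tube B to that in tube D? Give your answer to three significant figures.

349

Step 1: 45-fold → factor 45
Step 2: 260 μL brought to 46.4 mL → factor 46400/260 = 178.46
Step 3: 375 μL + 16 mL = 16375 μL total → factor 16375/375 = 43.667
Step 4: 8-fold → factor 8
Dilution factor to tube B = 8030.8; to tube D = 2.8054 × 10^6
[tube B]/[tube D] = (factor to tube D)/(factor to tube B) = 2.8054 × 10^6/8030.8 = 349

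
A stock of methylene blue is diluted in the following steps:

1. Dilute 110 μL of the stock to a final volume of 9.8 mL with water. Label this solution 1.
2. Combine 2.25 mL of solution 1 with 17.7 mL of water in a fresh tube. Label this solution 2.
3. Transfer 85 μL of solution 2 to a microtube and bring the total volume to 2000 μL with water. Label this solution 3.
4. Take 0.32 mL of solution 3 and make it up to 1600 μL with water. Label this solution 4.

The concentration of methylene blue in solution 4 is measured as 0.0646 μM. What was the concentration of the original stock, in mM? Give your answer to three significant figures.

Step 1: 110 μL brought to 9.8 mL → factor 9800/110 = 89.091
Step 2: 2.25 mL + 17.7 mL = 19.95 mL total → factor 19.95/2.25 = 8.8667
Step 3: 85 μL brought to 2000 μL → factor 2000/85 = 23.529
Step 4: 0.32 mL brought to 1600 μL → factor 1.6/0.32 = 5
Overall dilution factor = 89.091 × 8.8667 × 23.529 × 5 = 92934
Stock = 0.0646 μM × 92934 = 6004 μM = 6.00 mM

6.00 mM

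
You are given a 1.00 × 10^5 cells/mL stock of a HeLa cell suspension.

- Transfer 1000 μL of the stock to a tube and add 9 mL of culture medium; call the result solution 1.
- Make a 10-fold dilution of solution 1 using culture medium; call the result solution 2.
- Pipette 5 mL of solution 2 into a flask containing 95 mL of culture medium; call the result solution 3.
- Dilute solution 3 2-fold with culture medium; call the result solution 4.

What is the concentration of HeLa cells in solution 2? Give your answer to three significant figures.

Step 1: 1000 μL + 9 mL = 10000 μL total → factor 10000/1000 = 10
Step 2: 10-fold → factor 10
Dilution factor through solution 2 = 10 × 10 = 100
[solution 2] = 1.00 × 10^5 cells/mL / 100 = 1.00 × 10^3 cells/mL

1.00 × 10^3 cells/mL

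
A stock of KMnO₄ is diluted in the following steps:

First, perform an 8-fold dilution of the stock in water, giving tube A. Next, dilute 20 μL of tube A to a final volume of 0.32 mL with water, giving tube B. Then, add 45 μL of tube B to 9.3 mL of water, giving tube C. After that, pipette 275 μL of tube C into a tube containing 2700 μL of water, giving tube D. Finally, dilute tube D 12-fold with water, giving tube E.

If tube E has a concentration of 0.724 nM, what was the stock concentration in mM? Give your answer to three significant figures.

2.50 mM

Step 1: 8-fold → factor 8
Step 2: 20 μL brought to 0.32 mL → factor 320/20 = 16
Step 3: 45 μL + 9.3 mL = 9345 μL total → factor 9345/45 = 207.67
Step 4: 275 μL + 2700 μL = 2975 μL total → factor 2975/275 = 10.818
Step 5: 12-fold → factor 12
Overall dilution factor = 8 × 16 × 207.67 × 10.818 × 12 = 3.4507 × 10^6
Stock = 0.724 nM × 3.4507 × 10^6 = 2.498 × 10^6 nM = 2.50 mM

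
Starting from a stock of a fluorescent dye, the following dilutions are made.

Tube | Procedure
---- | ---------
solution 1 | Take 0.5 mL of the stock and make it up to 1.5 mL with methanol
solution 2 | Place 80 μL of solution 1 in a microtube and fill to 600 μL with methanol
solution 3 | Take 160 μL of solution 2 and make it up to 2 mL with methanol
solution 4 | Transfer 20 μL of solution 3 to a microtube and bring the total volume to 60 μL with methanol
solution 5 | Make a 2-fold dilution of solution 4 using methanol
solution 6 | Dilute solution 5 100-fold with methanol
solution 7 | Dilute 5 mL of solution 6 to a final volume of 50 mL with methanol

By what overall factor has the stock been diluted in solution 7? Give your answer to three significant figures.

Step 1: 0.5 mL brought to 1.5 mL → factor 1.5/0.5 = 3
Step 2: 80 μL brought to 600 μL → factor 600/80 = 7.5
Step 3: 160 μL brought to 2 mL → factor 2000/160 = 12.5
Step 4: 20 μL brought to 60 μL → factor 60/20 = 3
Step 5: 2-fold → factor 2
Step 6: 100-fold → factor 100
Step 7: 5 mL brought to 50 mL → factor 50/5 = 10
Overall dilution factor = 3 × 7.5 × 12.5 × 3 × 2 × 100 × 10 = 1.6875 × 10^6

1.69 × 10^6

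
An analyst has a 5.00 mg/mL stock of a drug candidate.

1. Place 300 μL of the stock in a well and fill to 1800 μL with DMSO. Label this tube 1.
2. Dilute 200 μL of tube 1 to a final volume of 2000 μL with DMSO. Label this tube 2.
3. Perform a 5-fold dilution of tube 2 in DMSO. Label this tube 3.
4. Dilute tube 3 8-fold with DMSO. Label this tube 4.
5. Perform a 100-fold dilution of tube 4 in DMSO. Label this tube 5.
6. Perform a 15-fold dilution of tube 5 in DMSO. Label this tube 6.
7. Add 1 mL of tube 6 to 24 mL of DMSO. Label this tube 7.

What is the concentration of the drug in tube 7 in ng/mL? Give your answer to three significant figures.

0.0556 ng/mL

Step 1: 300 μL brought to 1800 μL → factor 1800/300 = 6
Step 2: 200 μL brought to 2000 μL → factor 2000/200 = 10
Step 3: 5-fold → factor 5
Step 4: 8-fold → factor 8
Step 5: 100-fold → factor 100
Step 6: 15-fold → factor 15
Step 7: 1 mL + 24 mL = 25 mL total → factor 25/1 = 25
Overall dilution factor = 6 × 10 × 5 × 8 × 100 × 15 × 25 = 9 × 10^7
Final = 5.00 mg/mL / 9 × 10^7 = 5.556 × 10^-8 mg/mL = 0.0556 ng/mL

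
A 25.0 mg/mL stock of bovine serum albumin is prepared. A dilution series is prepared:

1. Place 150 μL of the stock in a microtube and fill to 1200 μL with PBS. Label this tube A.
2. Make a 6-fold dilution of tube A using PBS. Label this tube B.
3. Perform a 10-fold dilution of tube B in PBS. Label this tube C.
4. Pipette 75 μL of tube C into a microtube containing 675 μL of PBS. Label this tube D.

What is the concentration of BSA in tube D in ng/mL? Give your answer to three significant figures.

Step 1: 150 μL brought to 1200 μL → factor 1200/150 = 8
Step 2: 6-fold → factor 6
Step 3: 10-fold → factor 10
Step 4: 75 μL + 675 μL = 750 μL total → factor 750/75 = 10
Overall dilution factor = 8 × 6 × 10 × 10 = 4800
Final = 25.0 mg/mL / 4800 = 0.005208 mg/mL = 5.21 × 10^3 ng/mL

5.21 × 10^3 ng/mL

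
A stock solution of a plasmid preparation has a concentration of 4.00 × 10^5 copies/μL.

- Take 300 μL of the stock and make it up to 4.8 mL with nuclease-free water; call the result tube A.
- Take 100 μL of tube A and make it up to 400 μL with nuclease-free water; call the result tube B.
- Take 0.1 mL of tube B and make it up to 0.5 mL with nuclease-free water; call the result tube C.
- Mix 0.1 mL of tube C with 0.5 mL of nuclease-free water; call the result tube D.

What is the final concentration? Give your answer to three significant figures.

Step 1: 300 μL brought to 4.8 mL → factor 4800/300 = 16
Step 2: 100 μL brought to 400 μL → factor 400/100 = 4
Step 3: 0.1 mL brought to 0.5 mL → factor 0.5/0.1 = 5
Step 4: 0.1 mL + 0.5 mL = 0.6 mL total → factor 0.6/0.1 = 6
Overall dilution factor = 16 × 4 × 5 × 6 = 1920
Final = 4.00 × 10^5 copies/μL / 1920 = 208 copies/μL

208 copies/μL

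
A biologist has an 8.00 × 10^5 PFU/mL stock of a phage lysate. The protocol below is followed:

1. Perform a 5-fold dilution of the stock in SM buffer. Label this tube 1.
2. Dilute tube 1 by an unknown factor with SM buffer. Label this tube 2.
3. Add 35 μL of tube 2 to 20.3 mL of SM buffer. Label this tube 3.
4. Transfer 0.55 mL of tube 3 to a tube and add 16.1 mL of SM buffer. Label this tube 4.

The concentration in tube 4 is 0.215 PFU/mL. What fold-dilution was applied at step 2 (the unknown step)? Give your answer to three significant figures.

42.3-fold

Step 1: 5-fold → factor 5
Step 2: unknown factor x
Step 3: 35 μL + 20.3 mL = 20335 μL total → factor 20335/35 = 581
Step 4: 0.55 mL + 16.1 mL = 16.65 mL total → factor 16.65/0.55 = 30.273
Product of known-step factors = 87942
Overall factor = 8.00 × 10^5 PFU/mL / (0.215 PFU/mL) = 3.7209 × 10^6
x = 3.7209 × 10^6 / 87942 = 42.3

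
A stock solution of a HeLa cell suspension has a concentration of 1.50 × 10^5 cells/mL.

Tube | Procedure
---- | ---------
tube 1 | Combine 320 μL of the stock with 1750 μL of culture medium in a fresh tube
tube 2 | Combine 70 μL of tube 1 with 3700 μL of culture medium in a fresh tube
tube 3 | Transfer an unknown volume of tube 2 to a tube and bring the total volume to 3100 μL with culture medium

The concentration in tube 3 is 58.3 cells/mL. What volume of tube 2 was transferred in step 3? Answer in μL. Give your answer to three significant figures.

Step 1: 320 μL + 1750 μL = 2070 μL total → factor 2070/320 = 6.4688
Step 2: 70 μL + 3700 μL = 3770 μL total → factor 3770/70 = 53.857
Step 3: v brought to 3100 μL → factor = 3100 μL/v
Product of known-step factors = 348.39
Overall factor = 1.50 × 10^5 cells/mL / (58.3 cells/mL) = 2572.9
Step-3 factor = 2572.9 / 348.39 = 7.3851
v = 3100 μL / 7.3851 = 420 μL

420 μL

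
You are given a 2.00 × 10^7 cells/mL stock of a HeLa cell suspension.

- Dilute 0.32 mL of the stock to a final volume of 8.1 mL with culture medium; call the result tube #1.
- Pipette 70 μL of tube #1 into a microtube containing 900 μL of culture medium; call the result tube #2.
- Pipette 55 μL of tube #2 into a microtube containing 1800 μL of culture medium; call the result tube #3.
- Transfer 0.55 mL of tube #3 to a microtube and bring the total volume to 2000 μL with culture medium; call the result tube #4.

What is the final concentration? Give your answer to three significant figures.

Step 1: 0.32 mL brought to 8.1 mL → factor 8.1/0.32 = 25.312
Step 2: 70 μL + 900 μL = 970 μL total → factor 970/70 = 13.857
Step 3: 55 μL + 1800 μL = 1855 μL total → factor 1855/55 = 33.727
Step 4: 0.55 mL brought to 2000 μL → factor 2/0.55 = 3.6364
Overall dilution factor = 25.312 × 13.857 × 33.727 × 3.6364 = 43019
Final = 2.00 × 10^7 cells/mL / 43019 = 465 cells/mL

465 cells/mL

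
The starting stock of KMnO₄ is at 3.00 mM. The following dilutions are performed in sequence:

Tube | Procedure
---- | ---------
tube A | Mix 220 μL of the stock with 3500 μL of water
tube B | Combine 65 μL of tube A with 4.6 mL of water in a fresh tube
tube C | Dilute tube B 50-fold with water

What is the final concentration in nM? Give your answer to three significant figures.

Step 1: 220 μL + 3500 μL = 3720 μL total → factor 3720/220 = 16.909
Step 2: 65 μL + 4.6 mL = 4665 μL total → factor 4665/65 = 71.769
Step 3: 50-fold → factor 50
Overall dilution factor = 16.909 × 71.769 × 50 = 60678
Final = 3.00 mM / 60678 = 4.944 × 10^-5 mM = 49.4 nM

49.4 nM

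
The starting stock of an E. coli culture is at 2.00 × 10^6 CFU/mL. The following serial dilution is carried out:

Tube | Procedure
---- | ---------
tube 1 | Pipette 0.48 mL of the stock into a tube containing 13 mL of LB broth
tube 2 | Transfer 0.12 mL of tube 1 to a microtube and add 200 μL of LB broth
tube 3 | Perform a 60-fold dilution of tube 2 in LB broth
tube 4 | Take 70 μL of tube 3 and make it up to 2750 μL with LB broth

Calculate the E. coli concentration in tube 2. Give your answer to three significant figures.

2.67 × 10^4 CFU/mL

Step 1: 0.48 mL + 13 mL = 13.48 mL total → factor 13.48/0.48 = 28.083
Step 2: 0.12 mL + 200 μL = 0.32 mL total → factor 0.32/0.12 = 2.6667
Dilution factor through tube 2 = 28.083 × 2.6667 = 74.889
[tube 2] = 2.00 × 10^6 CFU/mL / 74.889 = 2.67 × 10^4 CFU/mL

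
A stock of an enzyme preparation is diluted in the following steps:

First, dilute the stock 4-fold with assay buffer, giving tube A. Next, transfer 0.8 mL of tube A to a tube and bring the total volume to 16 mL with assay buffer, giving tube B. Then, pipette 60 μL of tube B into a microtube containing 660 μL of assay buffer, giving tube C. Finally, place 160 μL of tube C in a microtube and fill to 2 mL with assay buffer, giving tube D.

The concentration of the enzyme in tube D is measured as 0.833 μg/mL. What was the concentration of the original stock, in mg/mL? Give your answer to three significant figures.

10.0 mg/mL

Step 1: 4-fold → factor 4
Step 2: 0.8 mL brought to 16 mL → factor 16/0.8 = 20
Step 3: 60 μL + 660 μL = 720 μL total → factor 720/60 = 12
Step 4: 160 μL brought to 2 mL → factor 2000/160 = 12.5
Overall dilution factor = 4 × 20 × 12 × 12.5 = 12000
Stock = 0.833 μg/mL × 12000 = 9996 μg/mL = 10.0 mg/mL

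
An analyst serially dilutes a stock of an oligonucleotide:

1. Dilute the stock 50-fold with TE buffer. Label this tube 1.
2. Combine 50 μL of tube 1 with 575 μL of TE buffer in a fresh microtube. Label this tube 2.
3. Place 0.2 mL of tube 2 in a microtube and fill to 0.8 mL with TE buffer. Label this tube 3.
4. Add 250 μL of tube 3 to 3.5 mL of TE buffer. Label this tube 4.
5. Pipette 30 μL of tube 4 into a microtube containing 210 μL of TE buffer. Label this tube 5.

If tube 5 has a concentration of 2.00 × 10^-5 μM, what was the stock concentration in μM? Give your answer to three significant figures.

Step 1: 50-fold → factor 50
Step 2: 50 μL + 575 μL = 625 μL total → factor 625/50 = 12.5
Step 3: 0.2 mL brought to 0.8 mL → factor 0.8/0.2 = 4
Step 4: 250 μL + 3.5 mL = 3750 μL total → factor 3750/250 = 15
Step 5: 30 μL + 210 μL = 240 μL total → factor 240/30 = 8
Overall dilution factor = 50 × 12.5 × 4 × 15 × 8 = 3 × 10^5
Stock = 2.00 × 10^-5 μM × 3 × 10^5 = 6.00 μM

6.00 μM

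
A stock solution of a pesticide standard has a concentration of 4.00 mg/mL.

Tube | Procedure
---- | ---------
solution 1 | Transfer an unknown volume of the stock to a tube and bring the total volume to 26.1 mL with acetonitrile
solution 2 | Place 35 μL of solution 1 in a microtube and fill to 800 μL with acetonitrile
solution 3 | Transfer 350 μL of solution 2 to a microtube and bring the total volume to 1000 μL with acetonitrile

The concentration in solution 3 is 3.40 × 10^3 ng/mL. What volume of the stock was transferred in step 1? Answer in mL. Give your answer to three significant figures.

Step 1: v brought to 26.1 mL → factor = 26.1 mL/v
Step 2: 35 μL brought to 800 μL → factor 800/35 = 22.857
Step 3: 350 μL brought to 1000 μL → factor 1000/350 = 2.8571
Product of known-step factors = 65.306
Overall factor = 4.00 mg/mL / (3.40 × 10^3 ng/mL) = 1176.5
Step-1 factor = 1176.5 / 65.306 = 18.015
v = 26.1 mL / 18.015 = 1.45 mL

1.45 mL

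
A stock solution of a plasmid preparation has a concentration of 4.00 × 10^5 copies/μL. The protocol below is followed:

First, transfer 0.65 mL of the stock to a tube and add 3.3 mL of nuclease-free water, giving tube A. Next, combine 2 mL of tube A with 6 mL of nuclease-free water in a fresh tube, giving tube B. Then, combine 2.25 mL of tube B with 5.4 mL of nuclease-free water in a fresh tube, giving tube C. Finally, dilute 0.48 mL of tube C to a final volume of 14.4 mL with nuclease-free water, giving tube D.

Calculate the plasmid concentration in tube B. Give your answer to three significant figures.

Step 1: 0.65 mL + 3.3 mL = 3.95 mL total → factor 3.95/0.65 = 6.0769
Step 2: 2 mL + 6 mL = 8 mL total → factor 8/2 = 4
Dilution factor through tube B = 6.0769 × 4 = 24.308
[tube B] = 4.00 × 10^5 copies/μL / 24.308 = 1.65 × 10^4 copies/μL

1.65 × 10^4 copies/μL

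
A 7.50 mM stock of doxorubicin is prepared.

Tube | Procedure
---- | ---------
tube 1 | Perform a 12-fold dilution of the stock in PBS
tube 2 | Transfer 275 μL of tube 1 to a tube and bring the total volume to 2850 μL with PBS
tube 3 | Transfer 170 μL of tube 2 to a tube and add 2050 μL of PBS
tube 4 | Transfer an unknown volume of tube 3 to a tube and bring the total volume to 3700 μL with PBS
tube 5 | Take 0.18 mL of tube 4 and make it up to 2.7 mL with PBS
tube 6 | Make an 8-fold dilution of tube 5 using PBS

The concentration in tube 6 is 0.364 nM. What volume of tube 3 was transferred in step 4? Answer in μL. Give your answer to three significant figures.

Step 1: 12-fold → factor 12
Step 2: 275 μL brought to 2850 μL → factor 2850/275 = 10.364
Step 3: 170 μL + 2050 μL = 2220 μL total → factor 2220/170 = 13.059
Step 4: v brought to 3700 μL → factor = 3700 μL/v
Step 5: 0.18 mL brought to 2.7 mL → factor 2.7/0.18 = 15
Step 6: 8-fold → factor 8
Product of known-step factors = 1.9489 × 10^5
Overall factor = 7.50 mM / (0.364 nM) = 2.0604 × 10^7
Step-4 factor = 2.0604 × 10^7 / 1.9489 × 10^5 = 105.73
v = 3700 μL / 105.73 = 35.0 μL

35.0 μL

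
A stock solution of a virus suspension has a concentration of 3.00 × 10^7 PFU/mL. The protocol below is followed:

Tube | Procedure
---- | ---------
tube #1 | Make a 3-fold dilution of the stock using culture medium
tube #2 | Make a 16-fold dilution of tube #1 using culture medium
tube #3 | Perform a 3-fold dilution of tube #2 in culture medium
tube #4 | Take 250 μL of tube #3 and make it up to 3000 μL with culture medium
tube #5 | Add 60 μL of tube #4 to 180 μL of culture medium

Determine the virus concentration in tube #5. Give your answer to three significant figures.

Step 1: 3-fold → factor 3
Step 2: 16-fold → factor 16
Step 3: 3-fold → factor 3
Step 4: 250 μL brought to 3000 μL → factor 3000/250 = 12
Step 5: 60 μL + 180 μL = 240 μL total → factor 240/60 = 4
Overall dilution factor = 3 × 16 × 3 × 12 × 4 = 6912
Final = 3.00 × 10^7 PFU/mL / 6912 = 4.34 × 10^3 PFU/mL

4.34 × 10^3 PFU/mL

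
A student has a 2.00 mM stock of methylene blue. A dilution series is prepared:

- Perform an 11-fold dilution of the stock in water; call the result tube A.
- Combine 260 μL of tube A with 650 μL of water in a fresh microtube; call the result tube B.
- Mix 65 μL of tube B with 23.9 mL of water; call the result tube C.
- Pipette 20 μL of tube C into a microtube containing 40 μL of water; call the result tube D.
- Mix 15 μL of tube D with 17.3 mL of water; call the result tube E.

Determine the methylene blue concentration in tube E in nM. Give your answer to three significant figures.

0.0407 nM

Step 1: 11-fold → factor 11
Step 2: 260 μL + 650 μL = 910 μL total → factor 910/260 = 3.5
Step 3: 65 μL + 23.9 mL = 23965 μL total → factor 23965/65 = 368.69
Step 4: 20 μL + 40 μL = 60 μL total → factor 60/20 = 3
Step 5: 15 μL + 17.3 mL = 17315 μL total → factor 17315/15 = 1154.3
Overall dilution factor = 11 × 3.5 × 368.69 × 3 × 1154.3 = 4.9156 × 10^7
Final = 2.00 mM / 4.9156 × 10^7 = 4.069 × 10^-8 mM = 0.0407 nM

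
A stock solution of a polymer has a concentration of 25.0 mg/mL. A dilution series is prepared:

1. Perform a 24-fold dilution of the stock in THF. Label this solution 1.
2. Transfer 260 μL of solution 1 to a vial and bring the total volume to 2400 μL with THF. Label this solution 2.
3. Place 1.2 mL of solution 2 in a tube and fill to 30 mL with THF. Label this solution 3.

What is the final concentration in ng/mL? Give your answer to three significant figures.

4.51 × 10^3 ng/mL

Step 1: 24-fold → factor 24
Step 2: 260 μL brought to 2400 μL → factor 2400/260 = 9.2308
Step 3: 1.2 mL brought to 30 mL → factor 30/1.2 = 25
Overall dilution factor = 24 × 9.2308 × 25 = 5538.5
Final = 25.0 mg/mL / 5538.5 = 0.004514 mg/mL = 4.51 × 10^3 ng/mL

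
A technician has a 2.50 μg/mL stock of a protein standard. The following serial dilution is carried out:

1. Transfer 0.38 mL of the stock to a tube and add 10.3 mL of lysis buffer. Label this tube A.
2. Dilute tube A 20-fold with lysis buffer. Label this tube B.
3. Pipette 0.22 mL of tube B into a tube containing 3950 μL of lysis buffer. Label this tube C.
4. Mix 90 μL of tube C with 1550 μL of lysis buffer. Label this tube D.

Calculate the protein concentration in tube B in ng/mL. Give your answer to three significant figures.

4.45 ng/mL

Step 1: 0.38 mL + 10.3 mL = 10.68 mL total → factor 10.68/0.38 = 28.105
Step 2: 20-fold → factor 20
Dilution factor through tube B = 28.105 × 20 = 562.11
[tube B] = 2.50 μg/mL / 562.11 = 0.004448 μg/mL = 4.45 ng/mL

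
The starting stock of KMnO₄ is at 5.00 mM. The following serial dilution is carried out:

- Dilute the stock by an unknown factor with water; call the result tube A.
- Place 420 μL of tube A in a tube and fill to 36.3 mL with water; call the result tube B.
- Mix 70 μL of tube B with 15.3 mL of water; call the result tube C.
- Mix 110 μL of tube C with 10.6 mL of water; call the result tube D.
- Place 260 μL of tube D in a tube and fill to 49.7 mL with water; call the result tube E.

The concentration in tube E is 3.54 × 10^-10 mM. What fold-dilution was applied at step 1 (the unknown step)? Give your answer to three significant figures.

40.0-fold

Step 1: unknown factor x
Step 2: 420 μL brought to 36.3 mL → factor 36300/420 = 86.429
Step 3: 70 μL + 15.3 mL = 15370 μL total → factor 15370/70 = 219.57
Step 4: 110 μL + 10.6 mL = 10710 μL total → factor 10710/110 = 97.364
Step 5: 260 μL brought to 49.7 mL → factor 49700/260 = 191.15
Product of known-step factors = 3.5319 × 10^8
Overall factor = 5.00 mM / (3.54 × 10^-10 mM) = 1.4124 × 10^10
x = 1.4124 × 10^10 / 3.5319 × 10^8 = 40.0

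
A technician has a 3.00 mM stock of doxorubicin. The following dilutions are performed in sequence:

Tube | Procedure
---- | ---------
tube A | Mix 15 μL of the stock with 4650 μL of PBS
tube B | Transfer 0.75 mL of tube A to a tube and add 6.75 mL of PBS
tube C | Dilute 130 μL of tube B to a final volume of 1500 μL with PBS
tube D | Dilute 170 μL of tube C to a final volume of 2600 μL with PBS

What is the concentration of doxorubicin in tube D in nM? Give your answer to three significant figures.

Step 1: 15 μL + 4650 μL = 4665 μL total → factor 4665/15 = 311
Step 2: 0.75 mL + 6.75 mL = 7.5 mL total → factor 7.5/0.75 = 10
Step 3: 130 μL brought to 1500 μL → factor 1500/130 = 11.538
Step 4: 170 μL brought to 2600 μL → factor 2600/170 = 15.294
Overall dilution factor = 311 × 10 × 11.538 × 15.294 = 5.4882 × 10^5
Final = 3.00 mM / 5.4882 × 10^5 = 5.466 × 10^-6 mM = 5.47 nM

5.47 nM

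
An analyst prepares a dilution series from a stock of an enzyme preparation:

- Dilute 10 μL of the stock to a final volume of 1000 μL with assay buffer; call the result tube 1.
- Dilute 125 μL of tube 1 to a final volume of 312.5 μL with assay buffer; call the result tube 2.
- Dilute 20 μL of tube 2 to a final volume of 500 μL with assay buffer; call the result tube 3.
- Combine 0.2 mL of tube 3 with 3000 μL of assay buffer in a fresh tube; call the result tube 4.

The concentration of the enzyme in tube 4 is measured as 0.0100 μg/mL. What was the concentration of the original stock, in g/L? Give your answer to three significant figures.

1.00 g/L

Step 1: 10 μL brought to 1000 μL → factor 1000/10 = 100
Step 2: 125 μL brought to 312.5 μL → factor 312.5/125 = 2.5
Step 3: 20 μL brought to 500 μL → factor 500/20 = 25
Step 4: 0.2 mL + 3000 μL = 3.2 mL total → factor 3.2/0.2 = 16
Overall dilution factor = 100 × 2.5 × 25 × 16 = 1 × 10^5
Stock = 0.0100 μg/mL × 1 × 10^5 = 1000 μg/mL = 1.00 g/L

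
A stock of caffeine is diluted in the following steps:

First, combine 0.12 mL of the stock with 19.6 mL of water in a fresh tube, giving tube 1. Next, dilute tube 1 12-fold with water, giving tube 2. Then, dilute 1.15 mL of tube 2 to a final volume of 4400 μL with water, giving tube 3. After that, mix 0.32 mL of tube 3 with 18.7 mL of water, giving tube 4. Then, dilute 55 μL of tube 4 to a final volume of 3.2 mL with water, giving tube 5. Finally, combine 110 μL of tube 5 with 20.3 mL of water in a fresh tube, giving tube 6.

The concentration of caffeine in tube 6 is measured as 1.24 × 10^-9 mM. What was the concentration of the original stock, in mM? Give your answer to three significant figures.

Step 1: 0.12 mL + 19.6 mL = 19.72 mL total → factor 19.72/0.12 = 164.33
Step 2: 12-fold → factor 12
Step 3: 1.15 mL brought to 4400 μL → factor 4.4/1.15 = 3.8261
Step 4: 0.32 mL + 18.7 mL = 19.02 mL total → factor 19.02/0.32 = 59.438
Step 5: 55 μL brought to 3.2 mL → factor 3200/55 = 58.182
Step 6: 110 μL + 20.3 mL = 20410 μL total → factor 20410/110 = 185.55
Overall dilution factor = 164.33 × 12 × 3.8261 × 59.438 × 58.182 × 185.55 = 4.8413 × 10^9
Stock = 1.24 × 10^-9 mM × 4.8413 × 10^9 = 6.00 mM

6.00 mM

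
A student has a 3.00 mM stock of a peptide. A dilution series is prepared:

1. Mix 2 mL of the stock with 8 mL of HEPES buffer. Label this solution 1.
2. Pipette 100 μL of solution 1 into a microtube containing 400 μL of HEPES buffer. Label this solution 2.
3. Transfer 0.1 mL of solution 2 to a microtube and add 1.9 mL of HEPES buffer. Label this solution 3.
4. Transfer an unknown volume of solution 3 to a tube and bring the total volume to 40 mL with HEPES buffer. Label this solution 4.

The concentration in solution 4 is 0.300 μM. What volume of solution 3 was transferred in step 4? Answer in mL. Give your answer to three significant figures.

Step 1: 2 mL + 8 mL = 10 mL total → factor 10/2 = 5
Step 2: 100 μL + 400 μL = 500 μL total → factor 500/100 = 5
Step 3: 0.1 mL + 1.9 mL = 2 mL total → factor 2/0.1 = 20
Step 4: v brought to 40 mL → factor = 40 mL/v
Product of known-step factors = 500
Overall factor = 3.00 mM / (0.300 μM) = 10000
Step-4 factor = 10000 / 500 = 20
v = 40 mL / 20 = 2.00 mL

2.00 mL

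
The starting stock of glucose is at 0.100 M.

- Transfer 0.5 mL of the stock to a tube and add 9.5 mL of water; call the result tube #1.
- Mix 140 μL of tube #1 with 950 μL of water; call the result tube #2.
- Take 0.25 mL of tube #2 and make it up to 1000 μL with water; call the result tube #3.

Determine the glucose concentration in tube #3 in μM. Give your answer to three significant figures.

Step 1: 0.5 mL + 9.5 mL = 10 mL total → factor 10/0.5 = 20
Step 2: 140 μL + 950 μL = 1090 μL total → factor 1090/140 = 7.7857
Step 3: 0.25 mL brought to 1000 μL → factor 1/0.25 = 4
Overall dilution factor = 20 × 7.7857 × 4 = 622.86
Final = 0.100 M / 622.86 = 0.0001606 M = 161 μM

161 μM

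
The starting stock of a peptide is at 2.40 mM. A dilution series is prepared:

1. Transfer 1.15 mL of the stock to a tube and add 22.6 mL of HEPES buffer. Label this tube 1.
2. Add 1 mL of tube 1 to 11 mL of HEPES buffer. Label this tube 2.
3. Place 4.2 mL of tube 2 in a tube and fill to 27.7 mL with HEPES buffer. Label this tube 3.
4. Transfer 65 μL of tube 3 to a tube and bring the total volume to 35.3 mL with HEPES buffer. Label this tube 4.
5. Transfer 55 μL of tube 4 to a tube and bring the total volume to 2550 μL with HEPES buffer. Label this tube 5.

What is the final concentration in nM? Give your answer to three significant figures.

Step 1: 1.15 mL + 22.6 mL = 23.75 mL total → factor 23.75/1.15 = 20.652
Step 2: 1 mL + 11 mL = 12 mL total → factor 12/1 = 12
Step 3: 4.2 mL brought to 27.7 mL → factor 27.7/4.2 = 6.5952
Step 4: 65 μL brought to 35.3 mL → factor 35300/65 = 543.08
Step 5: 55 μL brought to 2550 μL → factor 2550/55 = 46.364
Overall dilution factor = 20.652 × 12 × 6.5952 × 543.08 × 46.364 = 4.1154 × 10^7
Final = 2.40 mM / 4.1154 × 10^7 = 5.832 × 10^-8 mM = 0.0583 nM

0.0583 nM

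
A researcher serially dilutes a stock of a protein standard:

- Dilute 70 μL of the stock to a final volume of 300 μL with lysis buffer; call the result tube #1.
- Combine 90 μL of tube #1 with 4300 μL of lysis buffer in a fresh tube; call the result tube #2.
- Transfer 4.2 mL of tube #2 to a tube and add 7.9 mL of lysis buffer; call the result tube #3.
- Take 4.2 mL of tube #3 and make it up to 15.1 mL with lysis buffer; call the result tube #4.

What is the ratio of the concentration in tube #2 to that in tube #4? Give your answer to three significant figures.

Step 1: 70 μL brought to 300 μL → factor 300/70 = 4.2857
Step 2: 90 μL + 4300 μL = 4390 μL total → factor 4390/90 = 48.778
Step 3: 4.2 mL + 7.9 mL = 12.1 mL total → factor 12.1/4.2 = 2.881
Step 4: 4.2 mL brought to 15.1 mL → factor 15.1/4.2 = 3.5952
Dilution factor to tube #2 = 209.05; to tube #4 = 2165.3
[tube #2]/[tube #4] = (factor to tube #4)/(factor to tube #2) = 2165.3/209.05 = 10.4

10.4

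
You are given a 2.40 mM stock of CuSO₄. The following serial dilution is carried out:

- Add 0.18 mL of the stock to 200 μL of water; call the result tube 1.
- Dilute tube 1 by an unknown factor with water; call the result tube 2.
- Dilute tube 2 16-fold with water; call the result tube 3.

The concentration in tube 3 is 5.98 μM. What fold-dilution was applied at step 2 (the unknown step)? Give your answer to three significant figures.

11.9-fold

Step 1: 0.18 mL + 200 μL = 0.38 mL total → factor 0.38/0.18 = 2.1111
Step 2: unknown factor x
Step 3: 16-fold → factor 16
Product of known-step factors = 33.778
Overall factor = 2.40 mM / (5.98 μM) = 401.34
x = 401.34 / 33.778 = 11.9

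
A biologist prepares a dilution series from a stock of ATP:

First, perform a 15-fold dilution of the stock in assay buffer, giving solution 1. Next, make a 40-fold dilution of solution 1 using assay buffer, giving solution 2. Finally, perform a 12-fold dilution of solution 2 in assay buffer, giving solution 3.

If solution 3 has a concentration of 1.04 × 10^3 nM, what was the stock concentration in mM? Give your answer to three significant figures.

7.49 mM

Step 1: 15-fold → factor 15
Step 2: 40-fold → factor 40
Step 3: 12-fold → factor 12
Overall dilution factor = 15 × 40 × 12 = 7200
Stock = 1.04 × 10^3 nM × 7200 = 7.488 × 10^6 nM = 7.49 mM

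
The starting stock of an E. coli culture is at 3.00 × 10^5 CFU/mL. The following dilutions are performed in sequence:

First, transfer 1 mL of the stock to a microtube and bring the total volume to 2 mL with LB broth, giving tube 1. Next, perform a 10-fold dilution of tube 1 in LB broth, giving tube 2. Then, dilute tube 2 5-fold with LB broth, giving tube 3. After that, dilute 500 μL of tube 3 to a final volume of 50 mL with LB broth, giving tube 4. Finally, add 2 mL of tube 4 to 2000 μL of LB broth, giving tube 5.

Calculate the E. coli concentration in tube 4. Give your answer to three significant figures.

30.0 CFU/mL

Step 1: 1 mL brought to 2 mL → factor 2/1 = 2
Step 2: 10-fold → factor 10
Step 3: 5-fold → factor 5
Step 4: 500 μL brought to 50 mL → factor 50000/500 = 100
Dilution factor through tube 4 = 2 × 10 × 5 × 100 = 10000
[tube 4] = 3.00 × 10^5 CFU/mL / 10000 = 30.0 CFU/mL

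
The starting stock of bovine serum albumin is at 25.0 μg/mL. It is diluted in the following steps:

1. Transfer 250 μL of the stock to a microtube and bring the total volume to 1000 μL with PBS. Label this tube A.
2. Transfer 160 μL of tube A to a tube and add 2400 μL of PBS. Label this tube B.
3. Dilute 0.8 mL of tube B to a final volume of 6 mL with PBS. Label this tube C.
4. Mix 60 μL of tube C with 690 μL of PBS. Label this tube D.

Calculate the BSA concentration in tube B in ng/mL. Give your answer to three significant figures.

391 ng/mL

Step 1: 250 μL brought to 1000 μL → factor 1000/250 = 4
Step 2: 160 μL + 2400 μL = 2560 μL total → factor 2560/160 = 16
Dilution factor through tube B = 4 × 16 = 64
[tube B] = 25.0 μg/mL / 64 = 0.3906 μg/mL = 391 ng/mL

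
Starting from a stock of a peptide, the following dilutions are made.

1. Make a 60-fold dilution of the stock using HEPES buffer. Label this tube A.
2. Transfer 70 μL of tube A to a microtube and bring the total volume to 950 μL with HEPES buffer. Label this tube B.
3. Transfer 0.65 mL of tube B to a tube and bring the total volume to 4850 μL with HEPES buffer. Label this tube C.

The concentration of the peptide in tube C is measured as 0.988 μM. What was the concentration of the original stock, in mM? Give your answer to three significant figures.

Step 1: 60-fold → factor 60
Step 2: 70 μL brought to 950 μL → factor 950/70 = 13.571
Step 3: 0.65 mL brought to 4850 μL → factor 4.85/0.65 = 7.4615
Overall dilution factor = 60 × 13.571 × 7.4615 = 6075.8
Stock = 0.988 μM × 6075.8 = 6003 μM = 6.00 mM

6.00 mM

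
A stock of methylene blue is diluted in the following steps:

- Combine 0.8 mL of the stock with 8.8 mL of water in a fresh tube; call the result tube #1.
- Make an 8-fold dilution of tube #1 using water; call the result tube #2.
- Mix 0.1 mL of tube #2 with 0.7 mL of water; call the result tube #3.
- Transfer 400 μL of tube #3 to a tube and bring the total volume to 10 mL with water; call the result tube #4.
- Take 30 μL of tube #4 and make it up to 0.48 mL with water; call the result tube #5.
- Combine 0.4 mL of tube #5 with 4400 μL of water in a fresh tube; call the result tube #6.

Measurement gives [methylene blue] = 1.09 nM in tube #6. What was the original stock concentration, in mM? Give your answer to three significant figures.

4.02 mM

Step 1: 0.8 mL + 8.8 mL = 9.6 mL total → factor 9.6/0.8 = 12
Step 2: 8-fold → factor 8
Step 3: 0.1 mL + 0.7 mL = 0.8 mL total → factor 0.8/0.1 = 8
Step 4: 400 μL brought to 10 mL → factor 10000/400 = 25
Step 5: 30 μL brought to 0.48 mL → factor 480/30 = 16
Step 6: 0.4 mL + 4400 μL = 4.8 mL total → factor 4.8/0.4 = 12
Overall dilution factor = 12 × 8 × 8 × 25 × 16 × 12 = 3.6864 × 10^6
Stock = 1.09 nM × 3.6864 × 10^6 = 4.018 × 10^6 nM = 4.02 mM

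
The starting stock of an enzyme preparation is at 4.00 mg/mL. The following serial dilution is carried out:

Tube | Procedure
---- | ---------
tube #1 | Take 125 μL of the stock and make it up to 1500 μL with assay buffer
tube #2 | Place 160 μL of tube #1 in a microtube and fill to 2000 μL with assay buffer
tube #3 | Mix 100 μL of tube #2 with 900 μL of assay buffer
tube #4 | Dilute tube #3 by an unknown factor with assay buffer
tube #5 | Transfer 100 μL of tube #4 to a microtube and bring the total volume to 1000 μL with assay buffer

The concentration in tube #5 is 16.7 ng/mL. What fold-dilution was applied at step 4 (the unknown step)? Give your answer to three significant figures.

Step 1: 125 μL brought to 1500 μL → factor 1500/125 = 12
Step 2: 160 μL brought to 2000 μL → factor 2000/160 = 12.5
Step 3: 100 μL + 900 μL = 1000 μL total → factor 1000/100 = 10
Step 4: unknown factor x
Step 5: 100 μL brought to 1000 μL → factor 1000/100 = 10
Product of known-step factors = 15000
Overall factor = 4.00 mg/mL / (16.7 ng/mL) = 2.3952 × 10^5
x = 2.3952 × 10^5 / 15000 = 16.0

16.0-fold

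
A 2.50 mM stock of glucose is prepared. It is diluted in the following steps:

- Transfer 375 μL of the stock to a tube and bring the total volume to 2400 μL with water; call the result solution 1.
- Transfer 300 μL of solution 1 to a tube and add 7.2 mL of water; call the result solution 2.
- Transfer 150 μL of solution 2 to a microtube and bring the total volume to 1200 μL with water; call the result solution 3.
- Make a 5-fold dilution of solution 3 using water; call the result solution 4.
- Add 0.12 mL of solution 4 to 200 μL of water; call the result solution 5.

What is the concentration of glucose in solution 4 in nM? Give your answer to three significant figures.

Step 1: 375 μL brought to 2400 μL → factor 2400/375 = 6.4
Step 2: 300 μL + 7.2 mL = 7500 μL total → factor 7500/300 = 25
Step 3: 150 μL brought to 1200 μL → factor 1200/150 = 8
Step 4: 5-fold → factor 5
Dilution factor through solution 4 = 6.4 × 25 × 8 × 5 = 6400
[solution 4] = 2.50 mM / 6400 = 0.0003906 mM = 391 nM

391 nM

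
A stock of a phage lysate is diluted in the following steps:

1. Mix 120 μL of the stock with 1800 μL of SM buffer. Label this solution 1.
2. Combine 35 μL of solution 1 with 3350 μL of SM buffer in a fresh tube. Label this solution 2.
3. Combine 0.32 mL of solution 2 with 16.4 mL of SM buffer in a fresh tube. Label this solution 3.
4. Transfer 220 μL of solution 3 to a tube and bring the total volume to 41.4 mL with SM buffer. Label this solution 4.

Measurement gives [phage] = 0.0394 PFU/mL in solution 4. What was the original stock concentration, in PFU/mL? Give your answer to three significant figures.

5.99 × 10^5 PFU/mL

Step 1: 120 μL + 1800 μL = 1920 μL total → factor 1920/120 = 16
Step 2: 35 μL + 3350 μL = 3385 μL total → factor 3385/35 = 96.714
Step 3: 0.32 mL + 16.4 mL = 16.72 mL total → factor 16.72/0.32 = 52.25
Step 4: 220 μL brought to 41.4 mL → factor 41400/220 = 188.18
Overall dilution factor = 16 × 96.714 × 52.25 × 188.18 = 1.5215 × 10^7
Stock = 0.0394 PFU/mL × 1.5215 × 10^7 = 5.99 × 10^5 PFU/mL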